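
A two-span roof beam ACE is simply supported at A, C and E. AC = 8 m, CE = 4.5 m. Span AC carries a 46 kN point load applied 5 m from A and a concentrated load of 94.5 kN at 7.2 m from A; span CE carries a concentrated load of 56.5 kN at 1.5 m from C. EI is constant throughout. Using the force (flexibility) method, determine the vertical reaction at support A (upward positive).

R_A = 13.8 kN

Take M_C as the redundant. Released structure: two simple spans AC and CE with a hinge at C.
End slopes at the hinge C, treating each span as simply supported:
  span AC: point load 46 at a = 5: Pab(L + a)/(6LEI) = 186.9/EI
  span AC: point load 94.5 at a = 7.2: Pab(L + a)/(6LEI) = 172.4/EI
  span CE: point load 56.5 at a = 1.5: Pab(L + b)/(6LEI) = 70.62/EI
  relative rotation θ_0 = (359.2 + 70.62)/EI = 429.9/EI
A unit hogging moment at C produces rotation L₁/(3EI) + L₂/(3EI) = 4.167/EI.
Slope continuity at C: θ_0 = M_C·4.167/EI, so M_C = 429.9/4.167 = 103.2 kN·m (hogging).
Span AC, ΣM about A with M_C applied at C: R_C^{AC}·8 = 910.4 + 103.2, so R_C^{AC} = 126.7 kN and R_A = 140.5 − 126.7 = 13.8 kN.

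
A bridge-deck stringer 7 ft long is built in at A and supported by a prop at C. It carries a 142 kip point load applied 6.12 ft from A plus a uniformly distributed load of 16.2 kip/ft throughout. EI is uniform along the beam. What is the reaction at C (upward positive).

Take the reaction at C as the redundant and release it; the primary structure is a cantilever fixed at A.
Primary-structure tip deflection at C by superposition:
  point load 142 at a = 6.12: Pa²(3L − a)/(6EI) = 13190/EI
  UDL 16.2: wL⁴/(8EI) = 4862/EI
  δ_0 = 18052/EI
Tip deflection under a unit load at C: L³/(3EI) = 114.3/EI.
The prop prevents deflection at C: R_C = δ_0/δ_{CC} = 18052/114.3 = 157.9 kip.

R_C = 157.9 kip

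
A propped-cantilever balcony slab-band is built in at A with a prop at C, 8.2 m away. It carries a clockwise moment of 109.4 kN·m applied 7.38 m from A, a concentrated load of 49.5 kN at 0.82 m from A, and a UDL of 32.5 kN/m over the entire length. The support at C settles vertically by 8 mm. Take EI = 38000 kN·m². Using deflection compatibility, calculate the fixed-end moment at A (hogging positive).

Remove the prop at C; the released (primary) structure is a cantilever built in at A.
Primary-structure tip deflection at C by superposition:
  clockwise couple 109.4 at a = 7.38: M₀a(2L − a)/(2EI) = 3641/EI
  point load 49.5 at a = 0.82: Pa²(3L − a)/(6EI) = 131.9/EI
  UDL 32.5: wL⁴/(8EI) = 18367/EI
  δ_0 = 22141/EI
Tip deflection under a unit load at C: L³/(3EI) = 183.8/EI.
With EI = 38000 kN·m²: δ_0 = 0.58265 m and δ_{CC} = 0.004837 m/kN.
Compatibility — the beam at C must follow the support down by 0.008 m: δ_0 − R_C·δ_{CC} = 0.008, so R_C = (0.58265 − 0.008)/0.004837 = 118.8 kN.
Moment equilibrium about A: M_A = Σ(load moments about A) − R_C·L = 1243 − 118.8×8.2 = 268.4 kN·m.

M_A = 268.4 kN·m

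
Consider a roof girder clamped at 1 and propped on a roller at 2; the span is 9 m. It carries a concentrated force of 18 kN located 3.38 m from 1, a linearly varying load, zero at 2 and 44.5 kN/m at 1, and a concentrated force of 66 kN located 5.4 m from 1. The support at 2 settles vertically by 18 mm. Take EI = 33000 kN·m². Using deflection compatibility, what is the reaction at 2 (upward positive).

Take the reaction at 2 as the redundant and release it; the primary structure is a cantilever fixed at 1.
Downward deflection at the released point 2 due to the loads:
  point load 18 at a = 3.38: Pa²(3L − a)/(6EI) = 809.5/EI
  triangular load, peak 44.5 at the fixed end: w₀L⁴/(30EI) = 9732/EI
  point load 66 at a = 5.4: Pa²(3L − a)/(6EI) = 6928/EI
  δ_0 = 17470/EI
Flexibility coefficient — unit upward force at 2: δ_{22} = L³/(3EI) = 243/EI.
With EI = 33000 kN·m²: δ_0 = 0.5294 m and δ_{22} = 0.007364 m/kN.
Compatibility — the beam at 2 must follow the support down by 0.018 m: δ_0 − R_2·δ_{22} = 0.018, so R_2 = (0.5294 − 0.018)/0.007364 = 69.45 kN.

R_2 = 69.45 kN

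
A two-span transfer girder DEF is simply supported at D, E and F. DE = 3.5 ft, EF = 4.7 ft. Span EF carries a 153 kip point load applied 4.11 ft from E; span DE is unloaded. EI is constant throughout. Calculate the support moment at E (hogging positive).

Release continuity at E by inserting a hinge; the redundant is the internal moment M_E. The primary structure is two simply-supported spans DE and EF.
Discontinuity in slope at E on the released structure — sum the simple-span end rotations:
  span EF: point load 153 at a = 4.11: Pab(L + b)/(6LEI) = 69.6/EI
  relative rotation θ_0 = (0 + 69.6)/EI = 69.6/EI
A unit hogging moment at E produces rotation L₁/(3EI) + L₂/(3EI) = 2.733/EI.
Slope continuity at E: θ_0 = M_E·2.733/EI, so M_E = 69.6/2.733 = 25.46 kip·ft (hogging).

M_E = 25.46 kip·ft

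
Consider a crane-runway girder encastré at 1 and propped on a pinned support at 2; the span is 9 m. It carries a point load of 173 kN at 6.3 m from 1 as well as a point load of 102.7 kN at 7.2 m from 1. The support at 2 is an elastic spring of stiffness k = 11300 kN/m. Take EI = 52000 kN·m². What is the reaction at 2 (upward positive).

Remove the prop at 2; the released (primary) structure is a cantilever built in at 1.
Deflection at 2 on the released cantilever, summing each load's contribution:
  point load 173 at a = 6.3: Pa²(3L − a)/(6EI) = 23689/EI
  point load 102.7 at a = 7.2: Pa²(3L − a)/(6EI) = 17569/EI
  δ_0 = 41258/EI
Tip deflection under a unit load at 2: L³/(3EI) = 243/EI.
With EI = 52000 kN·m²: δ_0 = 0.79342 m and δ_{22} = 0.004673 m/kN.
Compatibility — the spring shortens by R_2/k under the reaction it provides: δ_0 − R_2·δ_{22} = R_2/k. With 1/k = 0.000088 m/kN, R_2 = δ_0 / (δ_{22} + 1/k) = 0.79342 / (0.004673 + 0.000088) = 166.6 kN.

R_2 = 166.6 kN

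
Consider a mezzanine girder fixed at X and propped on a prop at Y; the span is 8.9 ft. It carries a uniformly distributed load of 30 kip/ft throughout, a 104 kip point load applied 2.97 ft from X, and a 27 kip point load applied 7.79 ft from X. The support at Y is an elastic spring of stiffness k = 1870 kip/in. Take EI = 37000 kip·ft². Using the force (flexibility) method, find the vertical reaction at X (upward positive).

Take the reaction at Y as the redundant and release it; the primary structure is a cantilever fixed at X.
Free-end deflection of the primary structure under the applied loading (downward +):
  UDL 30: wL⁴/(8EI) = 23528/EI
  point load 104 at a = 2.97: Pa²(3L − a)/(6EI) = 3628/EI
  point load 27 at a = 7.79: Pa²(3L − a)/(6EI) = 5164/EI
  δ_0 = 32320/EI
Flexibility coefficient — unit upward force at Y: δ_{YY} = L³/(3EI) = 235/EI.
With EI = 37000 kip·ft²: δ_0 = 0.87353 ft and δ_{YY} = 0.006351 ft/kip.
Compatibility — the spring shortens by R_Y/k under the reaction it provides: δ_0 − R_Y·δ_{YY} = R_Y/k. With 1/k = 1/(1870×12) ft/kip = 0.000045 ft/kip, R_Y = δ_0 / (δ_{YY} + 1/k) = 0.87353 / (0.006351 + 0.000045) = 136.6 kip.
Vertical equilibrium: R_X = ΣP − R_Y = 398 − 136.6 = 261.4 kip.

R_X = 261.4 kip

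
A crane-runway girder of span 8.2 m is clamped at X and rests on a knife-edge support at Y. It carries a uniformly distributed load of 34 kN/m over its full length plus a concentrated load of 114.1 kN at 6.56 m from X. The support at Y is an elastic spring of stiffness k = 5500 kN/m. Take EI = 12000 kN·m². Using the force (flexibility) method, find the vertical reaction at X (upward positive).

Release the roller at Y. Primary structure: cantilever fixed at X.
Deflection at Y on the released cantilever, summing each load's contribution:
  UDL 34: wL⁴/(8EI) = 19215/EI
  point load 114.1 at a = 6.56: Pa²(3L − a)/(6EI) = 14763/EI
  δ_0 = 33978/EI
Flexibility coefficient — unit upward force at Y: δ_{YY} = L³/(3EI) = 183.8/EI.
With EI = 12000 kN·m²: δ_0 = 2.8315 m and δ_{YY} = 0.015316 m/kN.
Compatibility — the spring shortens by R_Y/k under the reaction it provides: δ_0 − R_Y·δ_{YY} = R_Y/k. With 1/k = 0.000182 m/kN, R_Y = δ_0 / (δ_{YY} + 1/k) = 2.8315 / (0.015316 + 0.000182) = 182.7 kN.
Vertical equilibrium: R_X = ΣP − R_Y = 392.9 − 182.7 = 210.2 kN.

R_X = 210.2 kN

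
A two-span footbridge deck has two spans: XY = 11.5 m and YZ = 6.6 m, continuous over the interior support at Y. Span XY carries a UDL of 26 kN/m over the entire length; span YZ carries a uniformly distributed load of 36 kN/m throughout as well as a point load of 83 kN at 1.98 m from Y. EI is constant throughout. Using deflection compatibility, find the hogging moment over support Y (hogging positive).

Insert a hinge at Y; M_Y is the redundant, and each span becomes simply supported.
Rotations at Y on the released spans (each span's end-slope, ×1/EI):
  span XY: UDL 26: wL³/(24EI) = 1648/EI
  span YZ: UDL 36: wL³/(24EI) = 431.2/EI
  span YZ: point load 83 at a = 1.98: Pab(L + b)/(6LEI) = 215.1/EI
  relative rotation θ_0 = (1648 + 646.4)/EI = 2294/EI
A unit hogging moment at Y produces rotation L₁/(3EI) + L₂/(3EI) = 6.033/EI.
Slope continuity at Y: θ_0 = M_Y·6.033/EI, so M_Y = 2294/6.033 = 380.2 kN·m (hogging).

M_Y = 380.2 kN·m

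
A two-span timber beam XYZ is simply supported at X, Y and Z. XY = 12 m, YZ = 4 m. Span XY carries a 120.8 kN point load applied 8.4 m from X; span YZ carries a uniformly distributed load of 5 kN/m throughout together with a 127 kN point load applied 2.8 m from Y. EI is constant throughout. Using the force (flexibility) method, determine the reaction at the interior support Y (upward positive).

Release continuity at Y by inserting a hinge; the redundant is the internal moment M_Y. The primary structure is two simply-supported spans XY and YZ.
Rotations at Y on the released spans (each span's end-slope, ×1/EI):
  span XY: point load 120.8 at a = 8.4: Pab(L + a)/(6LEI) = 1035/EI
  span YZ: UDL 5: wL³/(24EI) = 13.33/EI
  span YZ: point load 127 at a = 2.8: Pab(L + b)/(6LEI) = 92.46/EI
  relative rotation θ_0 = (1035 + 105.8)/EI = 1141/EI
A unit hogging moment at Y produces rotation L₁/(3EI) + L₂/(3EI) = 5.333/EI.
Slope continuity at Y: θ_0 = M_Y·5.333/EI, so M_Y = 1141/5.333 = 213.9 kN·m (hogging).
Span XY, ΣM about X with M_Y applied at Y: R_Y^{XY}·12 = 1015 + 213.9, so R_Y^{XY} = 102.4 kN and R_X = 120.8 − 102.4 = 18.41 kN.
Span YZ, ΣM about Z: R_Y^{YZ}·4 = 192.4 + 213.9, so R_Y^{YZ} = 101.6 kN and R_Z = 147 − 101.6 = 45.42 kN.
R_Y = 102.4 + 101.6 = 204 kN.

R_Y = 204 kN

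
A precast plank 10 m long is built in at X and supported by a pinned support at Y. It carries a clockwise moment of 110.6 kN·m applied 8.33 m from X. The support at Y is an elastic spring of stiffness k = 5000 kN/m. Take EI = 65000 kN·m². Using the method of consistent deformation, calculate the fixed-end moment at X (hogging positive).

M_X = -44.62 kN·m

Choose R_Y as the redundant. The primary structure is the cantilever fixed at X.
Downward deflection at the released point Y due to the loads:
  clockwise couple 110.6 at a = 8.33: M₀a(2L − a)/(2EI) = 5376/EI
Tip deflection under a unit load at Y: L³/(3EI) = 333.3/EI.
With EI = 65000 kN·m²: δ_0 = 0.082704 m and δ_{YY} = 0.005128 m/kN.
Compatibility — the spring shortens by R_Y/k under the reaction it provides: δ_0 − R_Y·δ_{YY} = R_Y/k. With 1/k = 0.0002 m/kN, R_Y = δ_0 / (δ_{YY} + 1/k) = 0.082704 / (0.005128 + 0.0002) = 15.52 kN.
Moment equilibrium about X: M_X = Σ(load moments about X) − R_Y·L = 110.6 − 15.52×10 = -44.62 kN·m.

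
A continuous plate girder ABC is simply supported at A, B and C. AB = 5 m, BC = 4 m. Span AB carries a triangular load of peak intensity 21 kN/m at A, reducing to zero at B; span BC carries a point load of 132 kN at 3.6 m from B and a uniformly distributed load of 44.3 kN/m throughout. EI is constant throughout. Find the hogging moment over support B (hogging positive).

M_B = 68.01 kN·m

Insert a hinge at B; M_B is the redundant, and each span becomes simply supported.
Discontinuity in slope at B on the released structure — sum the simple-span end rotations:
  span AB: triangular load, peak 21: 7w₀L³/(360EI) = 51.04/EI
  span BC: point load 132 at a = 3.6: Pab(L + b)/(6LEI) = 34.85/EI
  span BC: UDL 44.3: wL³/(24EI) = 118.1/EI
  relative rotation θ_0 = (51.04 + 153)/EI = 204/EI
A unit hogging moment at B produces rotation L₁/(3EI) + L₂/(3EI) = 3/EI.
Slope continuity at B: θ_0 = M_B·3/EI, so M_B = 204/3 = 68.01 kN·m (hogging).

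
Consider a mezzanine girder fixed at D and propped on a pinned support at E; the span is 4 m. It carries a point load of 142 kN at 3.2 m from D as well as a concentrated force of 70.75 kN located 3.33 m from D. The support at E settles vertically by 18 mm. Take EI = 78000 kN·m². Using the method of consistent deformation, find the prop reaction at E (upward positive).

R_E = 87.3 kN

Release the roller at E. Primary structure: cantilever fixed at D.
Downward deflection at the released point E due to the loads:
  point load 142 at a = 3.2: Pa²(3L − a)/(6EI) = 2133/EI
  point load 70.75 at a = 3.33: Pa²(3L − a)/(6EI) = 1134/EI
  δ_0 = 3266/EI
Flexibility coefficient — unit upward force at E: δ_{EE} = L³/(3EI) = 21.33/EI.
With EI = 78000 kN·m²: δ_0 = 0.041876 m and δ_{EE} = 0.000274 m/kN.
Compatibility — the beam at E must follow the support down by 0.018 m: δ_0 − R_E·δ_{EE} = 0.018, so R_E = (0.041876 − 0.018)/0.000274 = 87.3 kN.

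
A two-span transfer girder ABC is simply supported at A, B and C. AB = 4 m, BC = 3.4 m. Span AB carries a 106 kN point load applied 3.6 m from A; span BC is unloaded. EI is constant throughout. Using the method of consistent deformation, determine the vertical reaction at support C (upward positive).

Insert a hinge at B; M_B is the redundant, and each span becomes simply supported.
Discontinuity in slope at B on the released structure — sum the simple-span end rotations:
  span AB: point load 106 at a = 3.6: Pab(L + a)/(6LEI) = 48.34/EI
  relative rotation θ_0 = (48.34 + 0)/EI = 48.34/EI
A unit hogging moment at B produces rotation L₁/(3EI) + L₂/(3EI) = 2.467/EI.
Compatibility: M_B·(L₁+L₂)/(3EI) = θ_0, giving M_B = 19.6 kN·m (hogging).
Span BC, ΣM about C: R_B^{BC}·3.4 = 0 + 19.6, so R_B^{BC} = 5.763 kN and R_C = 0 − 5.763 = -5.763 kN.

R_C = -5.763 kN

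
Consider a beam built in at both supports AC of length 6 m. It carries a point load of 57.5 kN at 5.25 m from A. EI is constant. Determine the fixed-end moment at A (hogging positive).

Release both end moments; the primary structure is a simply-supported span AC with redundants M_A and M_C.
Simple-span end rotations at A and C under the given loads:
  at A: point load 57.5 at a = 5.25: Pab(L + b)/(6LEI) = 42.45/EI
  at C: point load 57.5 at a = 5.25: Pab(L + a)/(6LEI) = 70.75/EI
  θ_A0 = 42.45/EI,  θ_C0 = 70.75/EI
Flexibility coefficients: a unit moment at one end gives L/(3EI) there and L/(6EI) at the far end, so f₁₁ = f₂₂ = 2/EI and f₁₂ = f₂₁ = 1/EI.
Compatibility — zero rotation at each built-in end:
  2 M_A + 1 M_C = 42.45
  1 M_A + 2 M_C = 70.75
Solving the pair gives M_A = 4.717 kN·m and M_C = 33.02 kN·m (hogging).

M_A = 4.717 kN·m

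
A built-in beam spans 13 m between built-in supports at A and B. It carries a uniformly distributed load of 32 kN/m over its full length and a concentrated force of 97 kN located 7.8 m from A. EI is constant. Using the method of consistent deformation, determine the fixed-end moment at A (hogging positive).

Take the two fixed-end moments M_A, M_B as redundants; the released structure is the simple span AB.
Simple-span end rotations at A and B under the given loads:
  at A: UDL 32: wL³/(24EI) = 2929/EI
  at B: UDL 32: wL³/(24EI) = 2929/EI
  at A: point load 97 at a = 7.8: Pab(L + b)/(6LEI) = 918/EI
  at B: point load 97 at a = 7.8: Pab(L + a)/(6LEI) = 1049/EI
  θ_A0 = 3847/EI,  θ_B0 = 3978/EI
Flexibility coefficients: a unit moment at one end gives L/(3EI) there and L/(6EI) at the far end, so f₁₁ = f₂₂ = 4.333/EI and f₁₂ = f₂₁ = 2.167/EI.
Compatibility — zero rotation at each built-in end:
  4.333 M_A + 2.167 M_B = 3847
  2.167 M_A + 4.333 M_B = 3978
Solving the pair gives M_A = 571.7 kN·m and M_B = 632.3 kN·m (hogging).

M_A = 571.7 kN·m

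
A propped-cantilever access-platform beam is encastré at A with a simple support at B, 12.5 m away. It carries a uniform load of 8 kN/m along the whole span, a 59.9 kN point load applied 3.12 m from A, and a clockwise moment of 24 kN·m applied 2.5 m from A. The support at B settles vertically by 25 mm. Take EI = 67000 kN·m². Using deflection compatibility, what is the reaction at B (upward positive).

Remove the prop at B; the released (primary) structure is a cantilever built in at A.
Free-end deflection of the primary structure under the applied loading (downward +):
  UDL 8: wL⁴/(8EI) = 24414/EI
  point load 59.9 at a = 3.12: Pa²(3L − a)/(6EI) = 3341/EI
  clockwise couple 24 at a = 2.5: M₀a(2L − a)/(2EI) = 675/EI
  δ_0 = 28430/EI
Flexibility coefficient — unit upward force at B: δ_{BB} = L³/(3EI) = 651/EI.
With EI = 67000 kN·m²: δ_0 = 0.42433 m and δ_{BB} = 0.009717 m/kN.
Compatibility — the beam at B must follow the support down by 0.025 m: δ_0 − R_B·δ_{BB} = 0.025, so R_B = (0.42433 − 0.025)/0.009717 = 41.1 kN.

R_B = 41.1 kN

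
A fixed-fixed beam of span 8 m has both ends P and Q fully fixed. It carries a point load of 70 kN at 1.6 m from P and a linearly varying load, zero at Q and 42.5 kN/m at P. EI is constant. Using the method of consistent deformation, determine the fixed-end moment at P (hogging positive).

M_P = 207.7 kN·m

Take the two fixed-end moments M_P, M_Q as redundants; the released structure is the simple span PQ.
End rotations of the released simple span under the applied load (×1/EI):
  at P: point load 70 at a = 1.6: Pab(L + b)/(6LEI) = 215/EI
  at Q: point load 70 at a = 1.6: Pab(L + a)/(6LEI) = 143.4/EI
  at P: triangular load, peak 42.5: w₀L³/(45EI) = 483.6/EI
  at Q: triangular load, peak 42.5: 7w₀L³/(360EI) = 423.1/EI
  θ_P0 = 698.6/EI,  θ_Q0 = 566.5/EI
Flexibility coefficients: a unit moment at one end gives L/(3EI) there and L/(6EI) at the far end, so f₁₁ = f₂₂ = 2.667/EI and f₁₂ = f₂₁ = 1.333/EI.
Compatibility — zero rotation at each built-in end:
  2.667 M_P + 1.333 M_Q = 698.6
  1.333 M_P + 2.667 M_Q = 566.5
Solving the pair gives M_P = 207.7 kN·m and M_Q = 108.6 kN·m (hogging).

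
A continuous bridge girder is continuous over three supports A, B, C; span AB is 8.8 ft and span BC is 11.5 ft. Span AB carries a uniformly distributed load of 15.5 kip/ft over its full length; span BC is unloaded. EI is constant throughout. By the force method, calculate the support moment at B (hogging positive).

M_B = 65.04 kip·ft

Release continuity at B by inserting a hinge; the redundant is the internal moment M_B. The primary structure is two simply-supported spans AB and BC.
Discontinuity in slope at B on the released structure — sum the simple-span end rotations:
  span AB: UDL 15.5: wL³/(24EI) = 440.1/EI
  relative rotation θ_0 = (440.1 + 0)/EI = 440.1/EI
A unit hogging moment at B produces rotation L₁/(3EI) + L₂/(3EI) = 6.767/EI.
Compatibility: M_B·(L₁+L₂)/(3EI) = θ_0, giving M_B = 65.04 kip·ft (hogging).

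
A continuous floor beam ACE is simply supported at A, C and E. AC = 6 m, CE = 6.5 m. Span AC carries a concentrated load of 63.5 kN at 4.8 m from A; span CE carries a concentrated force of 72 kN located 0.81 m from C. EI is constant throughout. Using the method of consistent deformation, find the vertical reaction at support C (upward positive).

Take M_C as the redundant. Released structure: two simple spans AC and CE with a hinge at C.
Rotations at C on the released spans (each span's end-slope, ×1/EI):
  span AC: point load 63.5 at a = 4.8: Pab(L + a)/(6LEI) = 109.7/EI
  span CE: point load 72 at a = 0.81: Pab(L + b)/(6LEI) = 103.7/EI
  relative rotation θ_0 = (109.7 + 103.7)/EI = 213.4/EI
A unit hogging moment at C produces rotation L₁/(3EI) + L₂/(3EI) = 4.167/EI.
Slope continuity at C: θ_0 = M_C·4.167/EI, so M_C = 213.4/4.167 = 51.23 kN·m (hogging).
Span AC, ΣM about A with M_C applied at C: R_C^{AC}·6 = 304.8 + 51.23, so R_C^{AC} = 59.34 kN and R_A = 63.5 − 59.34 = 4.162 kN.
Span CE, ΣM about E: R_C^{CE}·6.5 = 409.7 + 51.23, so R_C^{CE} = 70.91 kN and R_E = 72 − 70.91 = 1.091 kN.
R_C = 59.34 + 70.91 = 130.2 kN.

R_C = 130.2 kN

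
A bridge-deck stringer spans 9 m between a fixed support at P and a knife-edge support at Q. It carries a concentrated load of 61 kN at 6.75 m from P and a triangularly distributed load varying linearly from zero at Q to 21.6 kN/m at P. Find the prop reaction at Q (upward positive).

Choose R_Q as the redundant. The primary structure is the cantilever fixed at P.
Primary-structure tip deflection at Q by superposition:
  point load 61 at a = 6.75: Pa²(3L − a)/(6EI) = 9380/EI
  triangular load, peak 21.6 at the fixed end: w₀L⁴/(30EI) = 4724/EI
  δ_0 = 14104/EI
Flexibility coefficient — unit upward force at Q: δ_{QQ} = L³/(3EI) = 243/EI.
The prop prevents deflection at Q: R_Q = δ_0/δ_{QQ} = 14104/243 = 58.04 kN.

R_Q = 58.04 kN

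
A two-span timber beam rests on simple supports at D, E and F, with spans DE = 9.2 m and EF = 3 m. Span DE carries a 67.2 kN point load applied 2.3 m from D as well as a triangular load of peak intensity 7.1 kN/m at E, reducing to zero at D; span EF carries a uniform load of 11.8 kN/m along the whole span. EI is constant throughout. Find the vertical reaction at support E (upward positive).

Release continuity at E by inserting a hinge; the redundant is the internal moment M_E. The primary structure is two simply-supported spans DE and EF.
Discontinuity in slope at E on the released structure — sum the simple-span end rotations:
  span DE: point load 67.2 at a = 2.3: Pab(L + a)/(6LEI) = 222.2/EI
  span DE: triangular load, peak 7.1: w₀L³/(45EI) = 122.9/EI
  span EF: UDL 11.8: wL³/(24EI) = 13.28/EI
  relative rotation θ_0 = (345 + 13.28)/EI = 358.3/EI
A unit hogging moment at E produces rotation L₁/(3EI) + L₂/(3EI) = 4.067/EI.
Compatibility: M_E·(L₁+L₂)/(3EI) = θ_0, giving M_E = 88.11 kN·m (hogging).
Span DE, ΣM about D with M_E applied at E: R_E^{DE}·9.2 = 354.9 + 88.11, so R_E^{DE} = 48.15 kN and R_D = 99.86 − 48.15 = 51.71 kN.
Span EF, ΣM about F: R_E^{EF}·3 = 53.1 + 88.11, so R_E^{EF} = 47.07 kN and R_F = 35.4 − 47.07 = -11.67 kN.
R_E = 48.15 + 47.07 = 95.22 kN.

R_E = 95.22 kN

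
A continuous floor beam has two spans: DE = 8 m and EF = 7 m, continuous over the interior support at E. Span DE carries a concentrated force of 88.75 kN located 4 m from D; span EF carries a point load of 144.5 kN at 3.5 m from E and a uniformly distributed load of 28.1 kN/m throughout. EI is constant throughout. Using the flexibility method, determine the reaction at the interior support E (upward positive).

Take M_E as the redundant. Released structure: two simple spans DE and EF with a hinge at E.
Discontinuity in slope at E on the released structure — sum the simple-span end rotations:
  span DE: point load 88.75 at a = 4: Pab(L + a)/(6LEI) = 355/EI
  span EF: point load 144.5 at a = 3.5: Pab(L + b)/(6LEI) = 442.5/EI
  span EF: UDL 28.1: wL³/(24EI) = 401.6/EI
  relative rotation θ_0 = (355 + 844.1)/EI = 1199/EI
A unit hogging moment at E produces rotation L₁/(3EI) + L₂/(3EI) = 5/EI.
Compatibility: M_E·(L₁+L₂)/(3EI) = θ_0, giving M_E = 239.8 kN·m (hogging).
Span DE, ΣM about D with M_E applied at E: R_E^{DE}·8 = 355 + 239.8, so R_E^{DE} = 74.35 kN and R_D = 88.75 − 74.35 = 14.4 kN.
Span EF, ΣM about F: R_E^{EF}·7 = 1194 + 239.8, so R_E^{EF} = 204.9 kN and R_F = 341.2 − 204.9 = 136.3 kN.
R_E = 74.35 + 204.9 = 279.2 kN.

R_E = 279.2 kN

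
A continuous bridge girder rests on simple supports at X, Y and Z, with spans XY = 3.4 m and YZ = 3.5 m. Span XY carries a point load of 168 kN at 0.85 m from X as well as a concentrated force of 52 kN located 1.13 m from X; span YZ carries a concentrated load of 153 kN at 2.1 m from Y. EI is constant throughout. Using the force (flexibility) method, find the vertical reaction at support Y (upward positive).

R_Y = 173.5 kN

Take M_Y as the redundant. Released structure: two simple spans XY and YZ with a hinge at Y.
End slopes at the hinge Y, treating each span as simply supported:
  span XY: point load 168 at a = 0.85: Pab(L + a)/(6LEI) = 75.86/EI
  span XY: point load 52 at a = 1.13: Pab(L + a)/(6LEI) = 29.62/EI
  span YZ: point load 153 at a = 2.1: Pab(L + b)/(6LEI) = 105/EI
  relative rotation θ_0 = (105.5 + 105)/EI = 210.4/EI
A unit hogging moment at Y produces rotation L₁/(3EI) + L₂/(3EI) = 2.3/EI.
Compatibility: M_Y·(L₁+L₂)/(3EI) = θ_0, giving M_Y = 91.5 kN·m (hogging).
Span XY, ΣM about X with M_Y applied at Y: R_Y^{XY}·3.4 = 201.6 + 91.5, so R_Y^{XY} = 86.19 kN and R_X = 220 − 86.19 = 133.8 kN.
Span YZ, ΣM about Z: R_Y^{YZ}·3.5 = 214.2 + 91.5, so R_Y^{YZ} = 87.34 kN and R_Z = 153 − 87.34 = 65.66 kN.
R_Y = 86.19 + 87.34 = 173.5 kN.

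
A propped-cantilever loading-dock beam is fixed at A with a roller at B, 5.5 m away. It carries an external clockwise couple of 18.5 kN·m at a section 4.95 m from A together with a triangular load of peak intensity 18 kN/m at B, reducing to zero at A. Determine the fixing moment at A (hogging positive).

Take the reaction at B as the redundant and release it; the primary structure is a cantilever fixed at A.
Deflection at B on the released cantilever, summing each load's contribution:
  clockwise couple 18.5 at a = 4.95: M₀a(2L − a)/(2EI) = 277/EI
  triangular load, peak 18 at the free end: 11w₀L⁴/(120EI) = 1510/EI
  δ_0 = 1787/EI
Flexibility coefficient — unit upward force at B: δ_{BB} = L³/(3EI) = 55.46/EI.
The prop prevents deflection at B: R_B = δ_0/δ_{BB} = 1787/55.46 = 32.22 kN.
Moment equilibrium about A: M_A = Σ(load moments about A) − R_B·L = 200 − 32.22×5.5 = 22.79 kN·m.

M_A = 22.79 kN·m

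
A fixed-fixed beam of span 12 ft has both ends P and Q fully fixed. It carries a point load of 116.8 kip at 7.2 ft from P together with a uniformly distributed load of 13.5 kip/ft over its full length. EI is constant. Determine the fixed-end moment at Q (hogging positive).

Take the two fixed-end moments M_P, M_Q as redundants; the released structure is the simple span PQ.
End rotations of the released simple span under the applied load (×1/EI):
  at P: point load 116.8 at a = 7.2: Pab(L + b)/(6LEI) = 941.9/EI
  at Q: point load 116.8 at a = 7.2: Pab(L + a)/(6LEI) = 1076/EI
  at P: UDL 13.5: wL³/(24EI) = 972/EI
  at Q: UDL 13.5: wL³/(24EI) = 972/EI
  θ_P0 = 1914/EI,  θ_Q0 = 2048/EI
Flexibility coefficients: a unit moment at one end gives L/(3EI) there and L/(6EI) at the far end, so f₁₁ = f₂₂ = 4/EI and f₁₂ = f₂₁ = 2/EI.
Compatibility — zero rotation at each built-in end:
  4 M_P + 2 M_Q = 1914
  2 M_P + 4 M_Q = 2048
Solving the pair gives M_P = 296.6 kip·ft and M_Q = 363.8 kip·ft (hogging).

M_Q = 363.8 kip·ft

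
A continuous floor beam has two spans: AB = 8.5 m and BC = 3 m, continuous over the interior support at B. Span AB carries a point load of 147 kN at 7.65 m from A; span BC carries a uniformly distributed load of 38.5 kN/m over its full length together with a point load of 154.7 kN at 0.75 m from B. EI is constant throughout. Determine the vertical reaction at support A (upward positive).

R_A = 1.744 kN

Insert a hinge at B; M_B is the redundant, and each span becomes simply supported.
End slopes at the hinge B, treating each span as simply supported:
  span AB: point load 147 at a = 7.65: Pab(L + a)/(6LEI) = 302.7/EI
  span BC: UDL 38.5: wL³/(24EI) = 43.31/EI
  span BC: point load 154.7 at a = 0.75: Pab(L + b)/(6LEI) = 76.14/EI
  relative rotation θ_0 = (302.7 + 119.5)/EI = 422.1/EI
A unit hogging moment at B produces rotation L₁/(3EI) + L₂/(3EI) = 3.833/EI.
Compatibility: M_B·(L₁+L₂)/(3EI) = θ_0, giving M_B = 110.1 kN·m (hogging).
Span AB, ΣM about A with M_B applied at B: R_B^{AB}·8.5 = 1125 + 110.1, so R_B^{AB} = 145.3 kN and R_A = 147 − 145.3 = 1.744 kN.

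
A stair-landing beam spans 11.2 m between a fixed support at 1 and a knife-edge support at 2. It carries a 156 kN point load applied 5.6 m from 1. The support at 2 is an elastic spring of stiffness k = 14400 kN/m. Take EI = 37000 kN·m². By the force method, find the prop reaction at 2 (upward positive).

Take the reaction at 2 as the redundant and release it; the primary structure is a cantilever fixed at 1.
Downward deflection at the released point 2 due to the loads:
  point load 156 at a = 5.6: Pa²(3L − a)/(6EI) = 22830/EI
Tip deflection under a unit load at 2: L³/(3EI) = 468.3/EI.
With EI = 37000 kN·m²: δ_0 = 0.61703 m and δ_{22} = 0.012657 m/kN.
Compatibility — the spring shortens by R_2/k under the reaction it provides: δ_0 − R_2·δ_{22} = R_2/k. With 1/k = 0.000069 m/kN, R_2 = δ_0 / (δ_{22} + 1/k) = 0.61703 / (0.012657 + 0.000069) = 48.48 kN.

R_2 = 48.48 kN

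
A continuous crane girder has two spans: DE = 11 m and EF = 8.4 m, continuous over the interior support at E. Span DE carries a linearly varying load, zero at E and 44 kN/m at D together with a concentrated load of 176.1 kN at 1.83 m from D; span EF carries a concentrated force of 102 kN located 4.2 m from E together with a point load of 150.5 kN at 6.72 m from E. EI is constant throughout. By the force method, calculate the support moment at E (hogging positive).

Take M_E as the redundant. Released structure: two simple spans DE and EF with a hinge at E.
Discontinuity in slope at E on the released structure — sum the simple-span end rotations:
  span DE: triangular load, peak 44: 7w₀L³/(360EI) = 1139/EI
  span DE: point load 176.1 at a = 1.83: Pab(L + a)/(6LEI) = 574.5/EI
  span EF: point load 102 at a = 4.2: Pab(L + b)/(6LEI) = 449.8/EI
  span EF: point load 150.5 at a = 6.72: Pab(L + b)/(6LEI) = 339.8/EI
  relative rotation θ_0 = (1713 + 789.6)/EI = 2503/EI
A unit hogging moment at E produces rotation L₁/(3EI) + L₂/(3EI) = 6.467/EI.
Compatibility: M_E·(L₁+L₂)/(3EI) = θ_0, giving M_E = 387 kN·m (hogging).

M_E = 387 kN·m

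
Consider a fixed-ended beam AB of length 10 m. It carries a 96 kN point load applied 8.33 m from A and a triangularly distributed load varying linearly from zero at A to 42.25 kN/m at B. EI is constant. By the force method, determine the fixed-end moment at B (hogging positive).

M_B = 322.5 kN·m

Release both end moments; the primary structure is a simply-supported span AB with redundants M_A and M_B.
Simple-span end rotations at A and B under the given loads:
  at A: point load 96 at a = 8.33: Pab(L + b)/(6LEI) = 259.7/EI
  at B: point load 96 at a = 8.33: Pab(L + a)/(6LEI) = 408/EI
  at A: triangular load, peak 42.25: 7w₀L³/(360EI) = 821.5/EI
  at B: triangular load, peak 42.25: w₀L³/(45EI) = 938.9/EI
  θ_A0 = 1081/EI,  θ_B0 = 1347/EI
Flexibility coefficients: a unit moment at one end gives L/(3EI) there and L/(6EI) at the far end, so f₁₁ = f₂₂ = 3.333/EI and f₁₂ = f₂₁ = 1.667/EI.
Compatibility — zero rotation at each built-in end:
  3.333 M_A + 1.667 M_B = 1081
  1.667 M_A + 3.333 M_B = 1347
Solving the pair gives M_A = 163.1 kN·m and M_B = 322.5 kN·m (hogging).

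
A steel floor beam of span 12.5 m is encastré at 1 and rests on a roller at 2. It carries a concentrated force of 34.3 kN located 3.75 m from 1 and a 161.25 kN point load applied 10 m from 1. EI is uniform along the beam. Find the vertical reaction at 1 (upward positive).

Release the roller at 2. Primary structure: cantilever fixed at 1.
Primary-structure tip deflection at 2 by superposition:
  point load 34.3 at a = 3.75: Pa²(3L − a)/(6EI) = 2713/EI
  point load 161.25 at a = 10: Pa²(3L − a)/(6EI) = 73906/EI
  δ_0 = 76619/EI
Tip deflection under a unit load at 2: L³/(3EI) = 651/EI.
The prop prevents deflection at 2: R_2 = δ_0/δ_{22} = 76619/651 = 117.7 kN.
Vertical equilibrium: R_1 = ΣP − R_2 = 195.6 − 117.7 = 77.86 kN.

R_1 = 77.86 kN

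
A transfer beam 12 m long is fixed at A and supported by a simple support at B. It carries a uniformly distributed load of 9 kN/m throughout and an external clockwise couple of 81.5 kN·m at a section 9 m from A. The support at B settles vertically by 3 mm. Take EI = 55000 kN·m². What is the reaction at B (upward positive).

Choose R_B as the redundant. The primary structure is the cantilever fixed at A.
Primary-structure tip deflection at B by superposition:
  UDL 9: wL⁴/(8EI) = 23328/EI
  clockwise couple 81.5 at a = 9: M₀a(2L − a)/(2EI) = 5501/EI
  δ_0 = 28829/EI
Tip deflection under a unit load at B: L³/(3EI) = 576/EI.
With EI = 55000 kN·m²: δ_0 = 0.52417 m and δ_{BB} = 0.010473 m/kN.
Compatibility — the beam at B must follow the support down by 0.003 m: δ_0 − R_B·δ_{BB} = 0.003, so R_B = (0.52417 − 0.003)/0.010473 = 49.76 kN.

R_B = 49.76 kN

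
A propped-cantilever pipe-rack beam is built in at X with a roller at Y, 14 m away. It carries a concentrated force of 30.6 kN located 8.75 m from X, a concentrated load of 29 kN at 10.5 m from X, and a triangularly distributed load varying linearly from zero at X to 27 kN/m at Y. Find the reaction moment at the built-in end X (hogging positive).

Remove the prop at Y; the released (primary) structure is a cantilever built in at X.
Deflection at Y on the released cantilever, summing each load's contribution:
  point load 30.6 at a = 8.75: Pa²(3L − a)/(6EI) = 12983/EI
  point load 29 at a = 10.5: Pa²(3L − a)/(6EI) = 16786/EI
  triangular load, peak 27 at the free end: 11w₀L⁴/(120EI) = 95080/EI
  δ_0 = 124848/EI
Tip deflection under a unit load at Y: L³/(3EI) = 914.7/EI.
Compatibility at Y: δ_0 − R_Y·δ_{YY} = 0, so R_Y = 124848/914.7 = 136.5 kN.
Moment equilibrium about X: M_X = Σ(load moments about X) − R_Y·L = 2336 − 136.5×14 = 425.3 kN·m.

M_X = 425.3 kN·m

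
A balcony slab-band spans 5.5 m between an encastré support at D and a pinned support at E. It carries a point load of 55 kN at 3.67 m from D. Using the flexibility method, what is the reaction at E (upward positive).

R_E = 28.56 kN

Choose R_E as the redundant. The primary structure is the cantilever fixed at D.
Free-end deflection of the primary structure under the applied loading (downward +):
  point load 55 at a = 3.67: Pa²(3L − a)/(6EI) = 1584/EI
Flexibility coefficient — unit upward force at E: δ_{EE} = L³/(3EI) = 55.46/EI.
Compatibility at E: δ_0 − R_E·δ_{EE} = 0, so R_E = 1584/55.46 = 28.56 kN.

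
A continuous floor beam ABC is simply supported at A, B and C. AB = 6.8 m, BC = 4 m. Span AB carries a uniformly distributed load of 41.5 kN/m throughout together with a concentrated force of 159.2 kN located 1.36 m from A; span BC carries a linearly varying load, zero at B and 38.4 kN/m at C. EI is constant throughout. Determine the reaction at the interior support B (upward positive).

R_B = 289.8 kN

Take M_B as the redundant. Released structure: two simple spans AB and BC with a hinge at B.
End slopes at the hinge B, treating each span as simply supported:
  span AB: UDL 41.5: wL³/(24EI) = 543.7/EI
  span AB: point load 159.2 at a = 1.36: Pab(L + a)/(6LEI) = 235.6/EI
  span BC: triangular load, peak 38.4: 7w₀L³/(360EI) = 47.79/EI
  relative rotation θ_0 = (779.3 + 47.79)/EI = 827.1/EI
A unit hogging moment at B produces rotation L₁/(3EI) + L₂/(3EI) = 3.6/EI.
Slope continuity at B: θ_0 = M_B·3.6/EI, so M_B = 827.1/3.6 = 229.7 kN·m (hogging).
Span AB, ΣM about A with M_B applied at B: R_B^{AB}·6.8 = 1176 + 229.7, so R_B^{AB} = 206.7 kN and R_A = 441.4 − 206.7 = 234.7 kN.
Span BC, ΣM about C: R_B^{BC}·4 = 102.4 + 229.7, so R_B^{BC} = 83.03 kN and R_C = 76.8 − 83.03 = -6.235 kN.
R_B = 206.7 + 83.03 = 289.8 kN.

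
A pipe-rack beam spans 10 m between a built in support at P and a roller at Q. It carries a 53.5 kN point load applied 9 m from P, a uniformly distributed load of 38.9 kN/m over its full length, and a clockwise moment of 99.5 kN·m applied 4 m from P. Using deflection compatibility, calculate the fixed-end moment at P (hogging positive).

Take the reaction at Q as the redundant and release it; the primary structure is a cantilever fixed at P.
Deflection at Q on the released cantilever, summing each load's contribution:
  point load 53.5 at a = 9: Pa²(3L − a)/(6EI) = 15167/EI
  UDL 38.9: wL⁴/(8EI) = 48625/EI
  clockwise couple 99.5 at a = 4: M₀a(2L − a)/(2EI) = 3184/EI
  δ_0 = 66976/EI
Tip deflection under a unit load at Q: L³/(3EI) = 333.3/EI.
The prop prevents deflection at Q: R_Q = δ_0/δ_{QQ} = 66976/333.3 = 200.9 kN.
Moment equilibrium about P: M_P = Σ(load moments about P) − R_Q·L = 2526 − 200.9×10 = 516.7 kN·m.

M_P = 516.7 kN·m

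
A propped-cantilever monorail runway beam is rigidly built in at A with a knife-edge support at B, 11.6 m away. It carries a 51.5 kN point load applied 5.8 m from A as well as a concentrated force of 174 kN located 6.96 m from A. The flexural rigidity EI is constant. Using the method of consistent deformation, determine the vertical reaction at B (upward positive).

Release the roller at B. Primary structure: cantilever fixed at A.
Downward deflection at the released point B due to the loads:
  point load 51.5 at a = 5.8: Pa²(3L − a)/(6EI) = 8374/EI
  point load 174 at a = 6.96: Pa²(3L − a)/(6EI) = 39110/EI
  δ_0 = 47483/EI
Tip deflection under a unit load at B: L³/(3EI) = 520.3/EI.
The prop prevents deflection at B: R_B = δ_0/δ_{BB} = 47483/520.3 = 91.26 kN.

R_B = 91.26 kN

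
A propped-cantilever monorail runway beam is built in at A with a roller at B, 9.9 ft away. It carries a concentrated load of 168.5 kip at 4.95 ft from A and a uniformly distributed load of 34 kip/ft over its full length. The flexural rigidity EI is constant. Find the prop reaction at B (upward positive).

R_B = 178.9 kip

Release the roller at B. Primary structure: cantilever fixed at A.
Downward deflection at the released point B due to the loads:
  point load 168.5 at a = 4.95: Pa²(3L − a)/(6EI) = 17031/EI
  UDL 34: wL⁴/(8EI) = 40825/EI
  δ_0 = 57856/EI
Tip deflection under a unit load at B: L³/(3EI) = 323.4/EI.
Compatibility at B: δ_0 − R_B·δ_{BB} = 0, so R_B = 57856/323.4 = 178.9 kip.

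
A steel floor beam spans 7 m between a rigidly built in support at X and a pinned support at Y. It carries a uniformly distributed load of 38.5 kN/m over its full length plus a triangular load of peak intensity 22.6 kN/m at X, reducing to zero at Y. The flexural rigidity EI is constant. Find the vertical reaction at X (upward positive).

Remove the prop at Y; the released (primary) structure is a cantilever built in at X.
Downward deflection at the released point Y due to the loads:
  UDL 38.5: wL⁴/(8EI) = 11555/EI
  triangular load, peak 22.6 at the fixed end: w₀L⁴/(30EI) = 1809/EI
  δ_0 = 13364/EI
Tip deflection under a unit load at Y: L³/(3EI) = 114.3/EI.
Compatibility at Y: δ_0 − R_Y·δ_{YY} = 0, so R_Y = 13364/114.3 = 116.9 kN.
Vertical equilibrium: R_X = ΣP − R_Y = 348.6 − 116.9 = 231.7 kN.

R_X = 231.7 kN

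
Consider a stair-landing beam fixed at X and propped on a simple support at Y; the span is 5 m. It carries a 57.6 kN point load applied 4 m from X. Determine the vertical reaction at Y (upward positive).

R_Y = 40.55 kN

Release the roller at Y. Primary structure: cantilever fixed at X.
Downward deflection at the released point Y due to the loads:
  point load 57.6 at a = 4: Pa²(3L − a)/(6EI) = 1690/EI
Flexibility coefficient — unit upward force at Y: δ_{YY} = L³/(3EI) = 41.67/EI.
The prop prevents deflection at Y: R_Y = δ_0/δ_{YY} = 1690/41.67 = 40.55 kN.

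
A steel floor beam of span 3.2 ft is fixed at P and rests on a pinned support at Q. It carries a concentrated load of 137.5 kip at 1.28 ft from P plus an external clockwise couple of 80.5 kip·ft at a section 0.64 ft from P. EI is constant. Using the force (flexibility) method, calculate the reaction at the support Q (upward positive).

Release the roller at Q. Primary structure: cantilever fixed at P.
Primary-structure tip deflection at Q by superposition:
  point load 137.5 at a = 1.28: Pa²(3L − a)/(6EI) = 312.4/EI
  clockwise couple 80.5 at a = 0.64: M₀a(2L − a)/(2EI) = 148.4/EI
  δ_0 = 460.8/EI
Flexibility coefficient — unit upward force at Q: δ_{QQ} = L³/(3EI) = 10.92/EI.
Compatibility at Q: δ_0 − R_Q·δ_{QQ} = 0, so R_Q = 460.8/10.92 = 42.18 kip.

R_Q = 42.18 kip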